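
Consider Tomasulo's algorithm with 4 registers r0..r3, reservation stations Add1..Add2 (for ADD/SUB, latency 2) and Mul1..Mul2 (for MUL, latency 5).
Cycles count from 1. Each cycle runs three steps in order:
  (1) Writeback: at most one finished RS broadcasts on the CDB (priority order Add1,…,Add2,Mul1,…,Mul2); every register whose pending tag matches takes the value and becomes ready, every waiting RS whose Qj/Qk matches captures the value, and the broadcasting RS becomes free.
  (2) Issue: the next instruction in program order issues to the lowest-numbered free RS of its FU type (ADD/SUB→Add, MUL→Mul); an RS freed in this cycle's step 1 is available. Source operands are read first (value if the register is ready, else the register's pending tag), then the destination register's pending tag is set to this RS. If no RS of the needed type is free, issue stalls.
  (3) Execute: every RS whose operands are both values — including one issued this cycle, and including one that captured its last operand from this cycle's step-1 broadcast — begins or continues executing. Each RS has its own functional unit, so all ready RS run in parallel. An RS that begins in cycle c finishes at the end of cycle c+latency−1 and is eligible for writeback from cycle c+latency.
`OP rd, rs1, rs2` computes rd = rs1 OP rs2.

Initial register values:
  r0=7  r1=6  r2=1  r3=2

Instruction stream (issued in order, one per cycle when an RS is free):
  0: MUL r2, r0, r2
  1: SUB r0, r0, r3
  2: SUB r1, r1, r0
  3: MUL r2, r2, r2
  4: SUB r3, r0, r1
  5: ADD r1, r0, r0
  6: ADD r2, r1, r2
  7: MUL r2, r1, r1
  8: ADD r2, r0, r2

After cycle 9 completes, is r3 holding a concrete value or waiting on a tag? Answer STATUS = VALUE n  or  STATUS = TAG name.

  c1: issue MUL r2<-Mul1  regs: r0:7,r1:6,r2:Mul1,r3:2
  c2: issue SUB r0<-Add1  regs: r0:Add1,r1:6,r2:Mul1,r3:2
  c3: issue SUB r1<-Add2  regs: r0:Add1,r1:Add2,r2:Mul1,r3:2
  c4: CDB Add1=5; issue MUL r2<-Mul2  regs: r0:5,r1:Add2,r2:Mul2,r3:2
  c5: issue SUB r3<-Add1  regs: r0:5,r1:Add2,r2:Mul2,r3:Add1
  c6: CDB Add2=1; issue ADD r1<-Add2  regs: r0:5,r1:Add2,r2:Mul2,r3:Add1
  c7: CDB Mul1=7; stall  regs: r0:5,r1:Add2,r2:Mul2,r3:Add1
  c8: CDB Add1=4; issue ADD r2<-Add1  regs: r0:5,r1:Add2,r2:Add1,r3:4
  c9: CDB Add2=10; issue MUL r2<-Mul1  regs: r0:5,r1:10,r2:Mul1,r3:4

STATUS = VALUE 4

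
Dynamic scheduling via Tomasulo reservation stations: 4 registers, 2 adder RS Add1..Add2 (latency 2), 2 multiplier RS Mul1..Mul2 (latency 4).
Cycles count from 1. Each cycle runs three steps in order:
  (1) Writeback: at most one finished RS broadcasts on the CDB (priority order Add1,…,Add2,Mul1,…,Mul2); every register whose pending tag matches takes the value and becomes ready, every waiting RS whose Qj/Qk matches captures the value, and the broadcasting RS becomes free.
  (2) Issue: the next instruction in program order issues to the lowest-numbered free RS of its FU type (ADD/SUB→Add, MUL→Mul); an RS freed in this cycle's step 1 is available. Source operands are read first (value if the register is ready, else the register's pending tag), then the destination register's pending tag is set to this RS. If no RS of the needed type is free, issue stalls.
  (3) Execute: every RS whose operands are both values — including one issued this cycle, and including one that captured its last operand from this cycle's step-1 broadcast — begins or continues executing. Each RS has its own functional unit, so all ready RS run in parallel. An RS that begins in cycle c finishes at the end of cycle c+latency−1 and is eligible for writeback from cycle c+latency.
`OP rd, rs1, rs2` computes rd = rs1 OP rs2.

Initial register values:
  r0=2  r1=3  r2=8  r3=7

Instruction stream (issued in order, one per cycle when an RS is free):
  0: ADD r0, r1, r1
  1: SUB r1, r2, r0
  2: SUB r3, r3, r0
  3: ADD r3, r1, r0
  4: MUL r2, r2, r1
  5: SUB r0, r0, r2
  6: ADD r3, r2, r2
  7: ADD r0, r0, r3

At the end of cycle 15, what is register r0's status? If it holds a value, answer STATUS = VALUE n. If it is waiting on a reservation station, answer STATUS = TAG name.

STATUS = VALUE 22

c1: issue ADD r0<-Add1 | r0:Add1,r1:3,r2:8,r3:7
c2: issue SUB r1<-Add2 | r0:Add1,r1:Add2,r2:8,r3:7
c3: CDB Add1=6; issue SUB r3<-Add1 | r0:6,r1:Add2,r2:8,r3:Add1
c4: stall | r0:6,r1:Add2,r2:8,r3:Add1
c5: CDB Add1=1; issue ADD r3<-Add1 | r0:6,r1:Add2,r2:8,r3:Add1
c6: CDB Add2=2; issue MUL r2<-Mul1 | r0:6,r1:2,r2:Mul1,r3:Add1
c7: issue SUB r0<-Add2 | r0:Add2,r1:2,r2:Mul1,r3:Add1
c8: CDB Add1=8; issue ADD r3<-Add1 | r0:Add2,r1:2,r2:Mul1,r3:Add1
c9: stall | r0:Add2,r1:2,r2:Mul1,r3:Add1
c10: CDB Mul1=16; stall | r0:Add2,r1:2,r2:16,r3:Add1
c11: stall | r0:Add2,r1:2,r2:16,r3:Add1
c12: CDB Add1=32; issue ADD r0<-Add1 | r0:Add1,r1:2,r2:16,r3:32
c13: CDB Add2=-10 | r0:Add1,r1:2,r2:16,r3:32
c14: - | r0:Add1,r1:2,r2:16,r3:32
c15: CDB Add1=22 | r0:22,r1:2,r2:16,r3:32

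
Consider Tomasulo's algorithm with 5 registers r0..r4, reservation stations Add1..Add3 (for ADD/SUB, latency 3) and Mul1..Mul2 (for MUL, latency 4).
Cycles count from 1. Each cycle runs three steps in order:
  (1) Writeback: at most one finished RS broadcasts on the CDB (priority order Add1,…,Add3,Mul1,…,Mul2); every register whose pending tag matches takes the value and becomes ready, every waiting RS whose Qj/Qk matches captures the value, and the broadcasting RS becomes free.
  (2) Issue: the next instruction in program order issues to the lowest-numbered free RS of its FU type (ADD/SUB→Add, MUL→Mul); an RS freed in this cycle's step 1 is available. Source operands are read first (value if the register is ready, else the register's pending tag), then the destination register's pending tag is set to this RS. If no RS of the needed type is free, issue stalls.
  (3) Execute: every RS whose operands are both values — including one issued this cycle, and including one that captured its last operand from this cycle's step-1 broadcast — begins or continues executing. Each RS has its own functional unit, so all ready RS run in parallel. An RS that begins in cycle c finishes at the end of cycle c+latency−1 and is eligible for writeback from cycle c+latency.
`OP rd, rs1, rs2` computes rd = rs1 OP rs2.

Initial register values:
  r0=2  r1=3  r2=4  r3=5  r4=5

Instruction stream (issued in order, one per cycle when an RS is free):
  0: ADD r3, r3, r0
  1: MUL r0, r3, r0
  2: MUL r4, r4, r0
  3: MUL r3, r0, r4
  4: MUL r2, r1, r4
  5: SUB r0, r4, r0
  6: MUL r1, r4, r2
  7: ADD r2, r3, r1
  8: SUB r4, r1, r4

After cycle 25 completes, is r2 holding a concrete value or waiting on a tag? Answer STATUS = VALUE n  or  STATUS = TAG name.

c1: issue ADD r3<-Add1 | r0:2,r1:3,r2:4,r3:Add1,r4:5
c2: issue MUL r0<-Mul1 | r0:Mul1,r1:3,r2:4,r3:Add1,r4:5
c3: issue MUL r4<-Mul2 | r0:Mul1,r1:3,r2:4,r3:Add1,r4:Mul2
c4: CDB Add1=7; stall | r0:Mul1,r1:3,r2:4,r3:7,r4:Mul2
c5: stall | r0:Mul1,r1:3,r2:4,r3:7,r4:Mul2
c6: stall | r0:Mul1,r1:3,r2:4,r3:7,r4:Mul2
c7: stall | r0:Mul1,r1:3,r2:4,r3:7,r4:Mul2
c8: CDB Mul1=14; issue MUL r3<-Mul1 | r0:14,r1:3,r2:4,r3:Mul1,r4:Mul2
c9: stall | r0:14,r1:3,r2:4,r3:Mul1,r4:Mul2
c10: stall | r0:14,r1:3,r2:4,r3:Mul1,r4:Mul2
c11: stall | r0:14,r1:3,r2:4,r3:Mul1,r4:Mul2
c12: CDB Mul2=70; issue MUL r2<-Mul2 | r0:14,r1:3,r2:Mul2,r3:Mul1,r4:70
c13: issue SUB r0<-Add1 | r0:Add1,r1:3,r2:Mul2,r3:Mul1,r4:70
c14: stall | r0:Add1,r1:3,r2:Mul2,r3:Mul1,r4:70
c15: stall | r0:Add1,r1:3,r2:Mul2,r3:Mul1,r4:70
c16: CDB Add1=56; stall | r0:56,r1:3,r2:Mul2,r3:Mul1,r4:70
c17: CDB Mul1=980; issue MUL r1<-Mul1 | r0:56,r1:Mul1,r2:Mul2,r3:980,r4:70
c18: CDB Mul2=210; issue ADD r2<-Add1 | r0:56,r1:Mul1,r2:Add1,r3:980,r4:70
c19: issue SUB r4<-Add2 | r0:56,r1:Mul1,r2:Add1,r3:980,r4:Add2
c20: - | r0:56,r1:Mul1,r2:Add1,r3:980,r4:Add2
c21: - | r0:56,r1:Mul1,r2:Add1,r3:980,r4:Add2
c22: CDB Mul1=14700 | r0:56,r1:14700,r2:Add1,r3:980,r4:Add2
c23: - | r0:56,r1:14700,r2:Add1,r3:980,r4:Add2
c24: - | r0:56,r1:14700,r2:Add1,r3:980,r4:Add2
c25: CDB Add1=15680 | r0:56,r1:14700,r2:15680,r3:980,r4:Add2

STATUS = VALUE 15680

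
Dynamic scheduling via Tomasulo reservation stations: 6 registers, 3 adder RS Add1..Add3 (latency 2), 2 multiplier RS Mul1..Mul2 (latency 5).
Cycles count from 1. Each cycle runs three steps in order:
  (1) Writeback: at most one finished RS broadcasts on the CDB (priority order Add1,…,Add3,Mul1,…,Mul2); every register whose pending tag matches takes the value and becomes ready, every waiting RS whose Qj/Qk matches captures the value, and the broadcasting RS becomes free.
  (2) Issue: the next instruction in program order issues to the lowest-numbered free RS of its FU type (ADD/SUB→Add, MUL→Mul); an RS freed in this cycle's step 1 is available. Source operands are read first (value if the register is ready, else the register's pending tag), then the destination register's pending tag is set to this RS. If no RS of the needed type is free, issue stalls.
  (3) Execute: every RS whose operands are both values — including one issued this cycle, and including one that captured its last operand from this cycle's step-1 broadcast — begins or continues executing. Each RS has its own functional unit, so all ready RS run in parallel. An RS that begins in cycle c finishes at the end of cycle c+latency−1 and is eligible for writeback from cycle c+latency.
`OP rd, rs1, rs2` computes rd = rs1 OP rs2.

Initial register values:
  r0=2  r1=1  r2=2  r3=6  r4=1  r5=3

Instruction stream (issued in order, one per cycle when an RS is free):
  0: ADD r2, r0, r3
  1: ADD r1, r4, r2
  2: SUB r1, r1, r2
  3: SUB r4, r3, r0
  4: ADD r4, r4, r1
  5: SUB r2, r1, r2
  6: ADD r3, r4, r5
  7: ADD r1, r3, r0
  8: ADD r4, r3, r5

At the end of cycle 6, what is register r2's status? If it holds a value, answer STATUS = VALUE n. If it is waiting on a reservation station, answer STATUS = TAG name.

STATUS = TAG Add3

cycle 1: issue ADD r2<-Add1 // r0:2,r1:1,r2:Add1,r3:6,r4:1,r5:3
cycle 2: issue ADD r1<-Add2 // r0:2,r1:Add2,r2:Add1,r3:6,r4:1,r5:3
cycle 3: CDB Add1=8; issue SUB r1<-Add1 // r0:2,r1:Add1,r2:8,r3:6,r4:1,r5:3
cycle 4: issue SUB r4<-Add3 // r0:2,r1:Add1,r2:8,r3:6,r4:Add3,r5:3
cycle 5: CDB Add2=9; issue ADD r4<-Add2 // r0:2,r1:Add1,r2:8,r3:6,r4:Add2,r5:3
cycle 6: CDB Add3=4; issue SUB r2<-Add3 // r0:2,r1:Add1,r2:Add3,r3:6,r4:Add2,r5:3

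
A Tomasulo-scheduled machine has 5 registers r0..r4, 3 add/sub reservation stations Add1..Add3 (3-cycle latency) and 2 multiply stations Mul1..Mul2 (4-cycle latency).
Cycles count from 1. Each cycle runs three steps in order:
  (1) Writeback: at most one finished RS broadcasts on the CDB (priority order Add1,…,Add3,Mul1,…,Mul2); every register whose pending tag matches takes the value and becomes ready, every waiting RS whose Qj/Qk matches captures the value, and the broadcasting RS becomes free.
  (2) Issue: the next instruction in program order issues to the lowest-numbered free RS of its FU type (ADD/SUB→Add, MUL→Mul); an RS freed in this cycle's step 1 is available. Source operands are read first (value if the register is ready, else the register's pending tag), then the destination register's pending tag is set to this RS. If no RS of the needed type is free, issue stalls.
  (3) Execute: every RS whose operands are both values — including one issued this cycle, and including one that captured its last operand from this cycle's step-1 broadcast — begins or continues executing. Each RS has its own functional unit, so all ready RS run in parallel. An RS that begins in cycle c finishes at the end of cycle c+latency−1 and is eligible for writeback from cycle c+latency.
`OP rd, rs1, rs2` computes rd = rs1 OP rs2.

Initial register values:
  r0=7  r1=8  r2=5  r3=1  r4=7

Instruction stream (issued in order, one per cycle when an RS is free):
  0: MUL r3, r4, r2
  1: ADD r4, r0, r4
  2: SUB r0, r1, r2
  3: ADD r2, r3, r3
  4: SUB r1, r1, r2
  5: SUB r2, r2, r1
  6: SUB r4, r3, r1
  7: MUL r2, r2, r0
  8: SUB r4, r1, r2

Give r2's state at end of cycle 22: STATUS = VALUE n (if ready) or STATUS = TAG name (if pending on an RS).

c1: issue MUL r3<-Mul1 | r0:7,r1:8,r2:5,r3:Mul1,r4:7
c2: issue ADD r4<-Add1 | r0:7,r1:8,r2:5,r3:Mul1,r4:Add1
c3: issue SUB r0<-Add2 | r0:Add2,r1:8,r2:5,r3:Mul1,r4:Add1
c4: issue ADD r2<-Add3 | r0:Add2,r1:8,r2:Add3,r3:Mul1,r4:Add1
c5: CDB Add1=14; issue SUB r1<-Add1 | r0:Add2,r1:Add1,r2:Add3,r3:Mul1,r4:14
c6: CDB Add2=3; issue SUB r2<-Add2 | r0:3,r1:Add1,r2:Add2,r3:Mul1,r4:14
c7: CDB Mul1=35; stall | r0:3,r1:Add1,r2:Add2,r3:35,r4:14
c8: stall | r0:3,r1:Add1,r2:Add2,r3:35,r4:14
c9: stall | r0:3,r1:Add1,r2:Add2,r3:35,r4:14
c10: CDB Add3=70; issue SUB r4<-Add3 | r0:3,r1:Add1,r2:Add2,r3:35,r4:Add3
c11: issue MUL r2<-Mul1 | r0:3,r1:Add1,r2:Mul1,r3:35,r4:Add3
c12: stall | r0:3,r1:Add1,r2:Mul1,r3:35,r4:Add3
c13: CDB Add1=-62; issue SUB r4<-Add1 | r0:3,r1:-62,r2:Mul1,r3:35,r4:Add1
c14: - | r0:3,r1:-62,r2:Mul1,r3:35,r4:Add1
c15: - | r0:3,r1:-62,r2:Mul1,r3:35,r4:Add1
c16: CDB Add2=132 | r0:3,r1:-62,r2:Mul1,r3:35,r4:Add1
c17: CDB Add3=97 | r0:3,r1:-62,r2:Mul1,r3:35,r4:Add1
c18: - | r0:3,r1:-62,r2:Mul1,r3:35,r4:Add1
c19: - | r0:3,r1:-62,r2:Mul1,r3:35,r4:Add1
c20: CDB Mul1=396 | r0:3,r1:-62,r2:396,r3:35,r4:Add1
c21: - | r0:3,r1:-62,r2:396,r3:35,r4:Add1
c22: - | r0:3,r1:-62,r2:396,r3:35,r4:Add1

STATUS = VALUE 396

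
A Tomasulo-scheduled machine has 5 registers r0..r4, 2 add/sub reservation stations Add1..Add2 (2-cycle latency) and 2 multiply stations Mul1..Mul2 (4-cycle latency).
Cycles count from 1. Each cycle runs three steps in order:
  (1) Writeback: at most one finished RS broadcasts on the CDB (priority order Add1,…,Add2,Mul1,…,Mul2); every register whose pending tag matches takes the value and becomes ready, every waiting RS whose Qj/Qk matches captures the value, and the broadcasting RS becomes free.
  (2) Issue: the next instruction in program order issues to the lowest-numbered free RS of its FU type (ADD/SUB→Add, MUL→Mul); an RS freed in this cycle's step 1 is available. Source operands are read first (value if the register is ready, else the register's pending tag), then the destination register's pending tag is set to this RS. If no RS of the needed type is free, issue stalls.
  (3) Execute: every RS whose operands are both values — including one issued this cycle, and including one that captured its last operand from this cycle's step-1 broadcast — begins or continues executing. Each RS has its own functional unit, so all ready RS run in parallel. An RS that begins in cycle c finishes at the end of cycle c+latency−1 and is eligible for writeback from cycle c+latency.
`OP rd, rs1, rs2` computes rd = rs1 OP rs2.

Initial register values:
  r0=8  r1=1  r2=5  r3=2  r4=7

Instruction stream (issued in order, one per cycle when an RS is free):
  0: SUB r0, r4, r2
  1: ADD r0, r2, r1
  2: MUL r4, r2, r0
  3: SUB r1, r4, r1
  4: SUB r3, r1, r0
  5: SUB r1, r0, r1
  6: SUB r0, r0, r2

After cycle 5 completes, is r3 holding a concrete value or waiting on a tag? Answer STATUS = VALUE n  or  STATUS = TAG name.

STATUS = TAG Add2

  c1: issue SUB r0<-Add1  regs: r0:Add1,r1:1,r2:5,r3:2,r4:7
  c2: issue ADD r0<-Add2  regs: r0:Add2,r1:1,r2:5,r3:2,r4:7
  c3: CDB Add1=2; issue MUL r4<-Mul1  regs: r0:Add2,r1:1,r2:5,r3:2,r4:Mul1
  c4: CDB Add2=6; issue SUB r1<-Add1  regs: r0:6,r1:Add1,r2:5,r3:2,r4:Mul1
  c5: issue SUB r3<-Add2  regs: r0:6,r1:Add1,r2:5,r3:Add2,r4:Mul1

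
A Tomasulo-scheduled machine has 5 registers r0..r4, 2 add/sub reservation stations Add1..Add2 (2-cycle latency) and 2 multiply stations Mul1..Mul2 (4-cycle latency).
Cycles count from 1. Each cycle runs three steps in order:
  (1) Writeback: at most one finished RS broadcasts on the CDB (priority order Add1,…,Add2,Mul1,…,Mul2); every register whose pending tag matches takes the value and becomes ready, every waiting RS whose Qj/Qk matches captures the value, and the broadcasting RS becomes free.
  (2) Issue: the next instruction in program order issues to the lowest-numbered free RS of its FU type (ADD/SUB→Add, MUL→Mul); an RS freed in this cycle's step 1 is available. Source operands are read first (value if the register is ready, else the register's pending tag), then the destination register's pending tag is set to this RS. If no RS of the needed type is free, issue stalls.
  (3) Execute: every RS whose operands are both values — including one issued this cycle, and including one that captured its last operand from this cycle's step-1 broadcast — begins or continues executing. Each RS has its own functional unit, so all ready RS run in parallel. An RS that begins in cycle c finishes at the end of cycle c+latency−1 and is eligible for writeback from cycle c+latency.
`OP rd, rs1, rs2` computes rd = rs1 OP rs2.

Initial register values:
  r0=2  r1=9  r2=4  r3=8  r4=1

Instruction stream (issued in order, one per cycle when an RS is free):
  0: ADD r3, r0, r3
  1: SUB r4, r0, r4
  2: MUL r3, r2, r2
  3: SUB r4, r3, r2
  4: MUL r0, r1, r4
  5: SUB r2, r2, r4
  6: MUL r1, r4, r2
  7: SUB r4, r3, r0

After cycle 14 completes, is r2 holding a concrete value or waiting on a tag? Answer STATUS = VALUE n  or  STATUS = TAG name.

STATUS = VALUE -8

  c1: issue ADD r3<-Add1  regs: r0:2,r1:9,r2:4,r3:Add1,r4:1
  c2: issue SUB r4<-Add2  regs: r0:2,r1:9,r2:4,r3:Add1,r4:Add2
  c3: CDB Add1=10; issue MUL r3<-Mul1  regs: r0:2,r1:9,r2:4,r3:Mul1,r4:Add2
  c4: CDB Add2=1; issue SUB r4<-Add1  regs: r0:2,r1:9,r2:4,r3:Mul1,r4:Add1
  c5: issue MUL r0<-Mul2  regs: r0:Mul2,r1:9,r2:4,r3:Mul1,r4:Add1
  c6: issue SUB r2<-Add2  regs: r0:Mul2,r1:9,r2:Add2,r3:Mul1,r4:Add1
  c7: CDB Mul1=16; issue MUL r1<-Mul1  regs: r0:Mul2,r1:Mul1,r2:Add2,r3:16,r4:Add1
  c8: stall  regs: r0:Mul2,r1:Mul1,r2:Add2,r3:16,r4:Add1
  c9: CDB Add1=12; issue SUB r4<-Add1  regs: r0:Mul2,r1:Mul1,r2:Add2,r3:16,r4:Add1
  c10: -  regs: r0:Mul2,r1:Mul1,r2:Add2,r3:16,r4:Add1
  c11: CDB Add2=-8  regs: r0:Mul2,r1:Mul1,r2:-8,r3:16,r4:Add1
  c12: -  regs: r0:Mul2,r1:Mul1,r2:-8,r3:16,r4:Add1
  c13: CDB Mul2=108  regs: r0:108,r1:Mul1,r2:-8,r3:16,r4:Add1
  c14: -  regs: r0:108,r1:Mul1,r2:-8,r3:16,r4:Add1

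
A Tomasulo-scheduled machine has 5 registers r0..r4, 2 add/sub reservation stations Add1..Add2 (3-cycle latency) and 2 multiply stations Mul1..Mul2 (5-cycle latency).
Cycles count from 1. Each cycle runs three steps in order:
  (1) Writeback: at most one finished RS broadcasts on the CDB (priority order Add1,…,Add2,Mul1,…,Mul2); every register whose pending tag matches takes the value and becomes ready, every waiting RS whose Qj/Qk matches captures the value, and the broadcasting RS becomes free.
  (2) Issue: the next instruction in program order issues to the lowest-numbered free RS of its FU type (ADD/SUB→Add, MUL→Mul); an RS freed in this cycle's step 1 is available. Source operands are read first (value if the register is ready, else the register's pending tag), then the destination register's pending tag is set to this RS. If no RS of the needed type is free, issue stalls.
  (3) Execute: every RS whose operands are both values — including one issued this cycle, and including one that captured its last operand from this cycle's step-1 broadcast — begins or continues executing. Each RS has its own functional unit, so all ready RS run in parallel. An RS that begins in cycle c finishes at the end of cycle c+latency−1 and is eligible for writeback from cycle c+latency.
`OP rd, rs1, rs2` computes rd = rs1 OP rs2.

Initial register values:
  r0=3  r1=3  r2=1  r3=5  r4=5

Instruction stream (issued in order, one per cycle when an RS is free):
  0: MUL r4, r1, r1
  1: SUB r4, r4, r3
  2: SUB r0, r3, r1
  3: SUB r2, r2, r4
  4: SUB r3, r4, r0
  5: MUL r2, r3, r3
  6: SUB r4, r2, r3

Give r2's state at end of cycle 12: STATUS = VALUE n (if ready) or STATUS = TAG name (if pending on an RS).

STATUS = TAG Mul1

c1: issue MUL r4<-Mul1 | r0:3,r1:3,r2:1,r3:5,r4:Mul1
c2: issue SUB r4<-Add1 | r0:3,r1:3,r2:1,r3:5,r4:Add1
c3: issue SUB r0<-Add2 | r0:Add2,r1:3,r2:1,r3:5,r4:Add1
c4: stall | r0:Add2,r1:3,r2:1,r3:5,r4:Add1
c5: stall | r0:Add2,r1:3,r2:1,r3:5,r4:Add1
c6: CDB Add2=2; issue SUB r2<-Add2 | r0:2,r1:3,r2:Add2,r3:5,r4:Add1
c7: CDB Mul1=9; stall | r0:2,r1:3,r2:Add2,r3:5,r4:Add1
c8: stall | r0:2,r1:3,r2:Add2,r3:5,r4:Add1
c9: stall | r0:2,r1:3,r2:Add2,r3:5,r4:Add1
c10: CDB Add1=4; issue SUB r3<-Add1 | r0:2,r1:3,r2:Add2,r3:Add1,r4:4
c11: issue MUL r2<-Mul1 | r0:2,r1:3,r2:Mul1,r3:Add1,r4:4
c12: stall | r0:2,r1:3,r2:Mul1,r3:Add1,r4:4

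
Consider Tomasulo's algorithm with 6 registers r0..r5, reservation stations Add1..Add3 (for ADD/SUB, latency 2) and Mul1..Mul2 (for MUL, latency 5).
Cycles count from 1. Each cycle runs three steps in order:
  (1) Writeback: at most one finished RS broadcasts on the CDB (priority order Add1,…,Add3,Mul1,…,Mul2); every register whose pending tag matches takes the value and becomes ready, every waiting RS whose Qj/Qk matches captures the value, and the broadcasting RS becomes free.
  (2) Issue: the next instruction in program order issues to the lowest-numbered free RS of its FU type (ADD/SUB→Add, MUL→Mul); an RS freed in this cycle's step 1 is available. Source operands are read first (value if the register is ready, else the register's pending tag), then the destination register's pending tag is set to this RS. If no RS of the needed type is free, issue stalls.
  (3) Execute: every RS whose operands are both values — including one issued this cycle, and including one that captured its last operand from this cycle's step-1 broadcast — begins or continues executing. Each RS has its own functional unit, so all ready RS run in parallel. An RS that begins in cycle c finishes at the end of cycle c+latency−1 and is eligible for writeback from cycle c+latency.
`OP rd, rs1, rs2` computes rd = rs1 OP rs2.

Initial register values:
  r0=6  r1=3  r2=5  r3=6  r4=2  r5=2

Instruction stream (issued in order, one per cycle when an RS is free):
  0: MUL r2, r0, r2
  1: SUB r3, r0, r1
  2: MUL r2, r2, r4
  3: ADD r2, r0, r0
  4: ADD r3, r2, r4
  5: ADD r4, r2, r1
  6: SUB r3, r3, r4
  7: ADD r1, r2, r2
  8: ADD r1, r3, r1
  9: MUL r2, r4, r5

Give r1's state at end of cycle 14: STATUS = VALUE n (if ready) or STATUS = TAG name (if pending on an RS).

STATUS = VALUE 23

  c1: issue MUL r2<-Mul1  regs: r0:6,r1:3,r2:Mul1,r3:6,r4:2,r5:2
  c2: issue SUB r3<-Add1  regs: r0:6,r1:3,r2:Mul1,r3:Add1,r4:2,r5:2
  c3: issue MUL r2<-Mul2  regs: r0:6,r1:3,r2:Mul2,r3:Add1,r4:2,r5:2
  c4: CDB Add1=3; issue ADD r2<-Add1  regs: r0:6,r1:3,r2:Add1,r3:3,r4:2,r5:2
  c5: issue ADD r3<-Add2  regs: r0:6,r1:3,r2:Add1,r3:Add2,r4:2,r5:2
  c6: CDB Add1=12; issue ADD r4<-Add1  regs: r0:6,r1:3,r2:12,r3:Add2,r4:Add1,r5:2
  c7: CDB Mul1=30; issue SUB r3<-Add3  regs: r0:6,r1:3,r2:12,r3:Add3,r4:Add1,r5:2
  c8: CDB Add1=15; issue ADD r1<-Add1  regs: r0:6,r1:Add1,r2:12,r3:Add3,r4:15,r5:2
  c9: CDB Add2=14; issue ADD r1<-Add2  regs: r0:6,r1:Add2,r2:12,r3:Add3,r4:15,r5:2
  c10: CDB Add1=24; issue MUL r2<-Mul1  regs: r0:6,r1:Add2,r2:Mul1,r3:Add3,r4:15,r5:2
  c11: CDB Add3=-1  regs: r0:6,r1:Add2,r2:Mul1,r3:-1,r4:15,r5:2
  c12: CDB Mul2=60  regs: r0:6,r1:Add2,r2:Mul1,r3:-1,r4:15,r5:2
  c13: CDB Add2=23  regs: r0:6,r1:23,r2:Mul1,r3:-1,r4:15,r5:2
  c14: -  regs: r0:6,r1:23,r2:Mul1,r3:-1,r4:15,r5:2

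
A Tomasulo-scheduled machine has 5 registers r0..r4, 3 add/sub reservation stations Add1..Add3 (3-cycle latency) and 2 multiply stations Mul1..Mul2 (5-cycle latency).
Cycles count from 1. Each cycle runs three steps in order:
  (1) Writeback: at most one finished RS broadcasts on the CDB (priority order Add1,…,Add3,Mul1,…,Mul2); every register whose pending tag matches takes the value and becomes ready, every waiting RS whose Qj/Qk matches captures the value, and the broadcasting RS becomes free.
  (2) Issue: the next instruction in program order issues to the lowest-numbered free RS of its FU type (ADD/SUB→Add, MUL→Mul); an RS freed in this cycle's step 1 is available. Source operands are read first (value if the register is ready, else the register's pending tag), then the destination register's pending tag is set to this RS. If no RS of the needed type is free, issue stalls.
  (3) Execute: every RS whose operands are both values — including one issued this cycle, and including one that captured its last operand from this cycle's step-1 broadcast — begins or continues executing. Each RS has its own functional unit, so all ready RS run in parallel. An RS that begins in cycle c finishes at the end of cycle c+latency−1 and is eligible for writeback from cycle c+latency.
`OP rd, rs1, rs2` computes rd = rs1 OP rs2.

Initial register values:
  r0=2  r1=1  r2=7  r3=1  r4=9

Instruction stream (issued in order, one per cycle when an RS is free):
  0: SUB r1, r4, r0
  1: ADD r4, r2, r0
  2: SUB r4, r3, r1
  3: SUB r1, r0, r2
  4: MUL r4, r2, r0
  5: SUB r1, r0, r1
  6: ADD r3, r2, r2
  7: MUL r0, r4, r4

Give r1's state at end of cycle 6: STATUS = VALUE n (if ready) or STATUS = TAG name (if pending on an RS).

STATUS = TAG Add2

c1: issue SUB r1<-Add1 | r0:2,r1:Add1,r2:7,r3:1,r4:9
c2: issue ADD r4<-Add2 | r0:2,r1:Add1,r2:7,r3:1,r4:Add2
c3: issue SUB r4<-Add3 | r0:2,r1:Add1,r2:7,r3:1,r4:Add3
c4: CDB Add1=7; issue SUB r1<-Add1 | r0:2,r1:Add1,r2:7,r3:1,r4:Add3
c5: CDB Add2=9; issue MUL r4<-Mul1 | r0:2,r1:Add1,r2:7,r3:1,r4:Mul1
c6: issue SUB r1<-Add2 | r0:2,r1:Add2,r2:7,r3:1,r4:Mul1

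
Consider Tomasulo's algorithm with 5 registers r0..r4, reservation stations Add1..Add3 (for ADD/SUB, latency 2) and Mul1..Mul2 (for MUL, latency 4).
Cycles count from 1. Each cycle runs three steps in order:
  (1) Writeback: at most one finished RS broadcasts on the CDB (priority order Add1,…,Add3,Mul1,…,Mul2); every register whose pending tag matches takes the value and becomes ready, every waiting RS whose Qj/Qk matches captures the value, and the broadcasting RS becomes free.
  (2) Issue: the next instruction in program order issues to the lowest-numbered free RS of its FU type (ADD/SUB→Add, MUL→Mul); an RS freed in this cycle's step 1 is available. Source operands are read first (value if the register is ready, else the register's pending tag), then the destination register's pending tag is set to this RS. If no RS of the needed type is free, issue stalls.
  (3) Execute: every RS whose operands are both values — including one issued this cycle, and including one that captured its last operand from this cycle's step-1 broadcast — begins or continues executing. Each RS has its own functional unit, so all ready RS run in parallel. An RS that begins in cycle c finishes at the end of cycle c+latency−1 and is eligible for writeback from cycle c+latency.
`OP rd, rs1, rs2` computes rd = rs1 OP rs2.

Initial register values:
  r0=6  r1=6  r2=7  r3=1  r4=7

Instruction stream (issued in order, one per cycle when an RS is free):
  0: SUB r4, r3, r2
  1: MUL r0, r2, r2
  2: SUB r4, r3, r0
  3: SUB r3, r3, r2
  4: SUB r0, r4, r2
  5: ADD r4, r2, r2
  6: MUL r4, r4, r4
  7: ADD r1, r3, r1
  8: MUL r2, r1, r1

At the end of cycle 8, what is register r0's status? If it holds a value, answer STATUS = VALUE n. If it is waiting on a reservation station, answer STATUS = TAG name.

STATUS = TAG Add3

cycle 1: issue SUB r4<-Add1 // r0:6,r1:6,r2:7,r3:1,r4:Add1
cycle 2: issue MUL r0<-Mul1 // r0:Mul1,r1:6,r2:7,r3:1,r4:Add1
cycle 3: CDB Add1=-6; issue SUB r4<-Add1 // r0:Mul1,r1:6,r2:7,r3:1,r4:Add1
cycle 4: issue SUB r3<-Add2 // r0:Mul1,r1:6,r2:7,r3:Add2,r4:Add1
cycle 5: issue SUB r0<-Add3 // r0:Add3,r1:6,r2:7,r3:Add2,r4:Add1
cycle 6: CDB Add2=-6; issue ADD r4<-Add2 // r0:Add3,r1:6,r2:7,r3:-6,r4:Add2
cycle 7: CDB Mul1=49; issue MUL r4<-Mul1 // r0:Add3,r1:6,r2:7,r3:-6,r4:Mul1
cycle 8: CDB Add2=14; issue ADD r1<-Add2 // r0:Add3,r1:Add2,r2:7,r3:-6,r4:Mul1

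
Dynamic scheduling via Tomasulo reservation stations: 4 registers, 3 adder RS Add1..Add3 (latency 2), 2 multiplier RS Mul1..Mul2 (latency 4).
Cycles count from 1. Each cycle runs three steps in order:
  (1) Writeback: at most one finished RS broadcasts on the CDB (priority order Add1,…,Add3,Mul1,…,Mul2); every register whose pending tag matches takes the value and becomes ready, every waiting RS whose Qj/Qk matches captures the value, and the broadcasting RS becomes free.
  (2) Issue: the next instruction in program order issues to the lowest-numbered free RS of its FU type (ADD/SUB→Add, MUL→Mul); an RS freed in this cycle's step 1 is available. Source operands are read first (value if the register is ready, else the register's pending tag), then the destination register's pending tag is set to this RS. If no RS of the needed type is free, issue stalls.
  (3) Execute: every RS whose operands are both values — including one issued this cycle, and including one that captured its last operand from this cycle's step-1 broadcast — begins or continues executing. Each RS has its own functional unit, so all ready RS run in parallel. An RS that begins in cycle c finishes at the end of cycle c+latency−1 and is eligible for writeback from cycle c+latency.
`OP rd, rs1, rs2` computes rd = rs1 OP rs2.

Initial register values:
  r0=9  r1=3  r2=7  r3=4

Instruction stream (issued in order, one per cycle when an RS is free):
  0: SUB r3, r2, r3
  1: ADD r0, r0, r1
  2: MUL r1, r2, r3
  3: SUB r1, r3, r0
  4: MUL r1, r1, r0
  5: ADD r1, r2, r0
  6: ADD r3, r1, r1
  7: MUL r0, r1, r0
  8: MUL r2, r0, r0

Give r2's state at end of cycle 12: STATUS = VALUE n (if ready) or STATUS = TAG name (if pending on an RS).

c1: issue SUB r3<-Add1 | r0:9,r1:3,r2:7,r3:Add1
c2: issue ADD r0<-Add2 | r0:Add2,r1:3,r2:7,r3:Add1
c3: CDB Add1=3; issue MUL r1<-Mul1 | r0:Add2,r1:Mul1,r2:7,r3:3
c4: CDB Add2=12; issue SUB r1<-Add1 | r0:12,r1:Add1,r2:7,r3:3
c5: issue MUL r1<-Mul2 | r0:12,r1:Mul2,r2:7,r3:3
c6: CDB Add1=-9; issue ADD r1<-Add1 | r0:12,r1:Add1,r2:7,r3:3
c7: CDB Mul1=21; issue ADD r3<-Add2 | r0:12,r1:Add1,r2:7,r3:Add2
c8: CDB Add1=19; issue MUL r0<-Mul1 | r0:Mul1,r1:19,r2:7,r3:Add2
c9: stall | r0:Mul1,r1:19,r2:7,r3:Add2
c10: CDB Add2=38; stall | r0:Mul1,r1:19,r2:7,r3:38
c11: CDB Mul2=-108; issue MUL r2<-Mul2 | r0:Mul1,r1:19,r2:Mul2,r3:38
c12: CDB Mul1=228 | r0:228,r1:19,r2:Mul2,r3:38

STATUS = TAG Mul2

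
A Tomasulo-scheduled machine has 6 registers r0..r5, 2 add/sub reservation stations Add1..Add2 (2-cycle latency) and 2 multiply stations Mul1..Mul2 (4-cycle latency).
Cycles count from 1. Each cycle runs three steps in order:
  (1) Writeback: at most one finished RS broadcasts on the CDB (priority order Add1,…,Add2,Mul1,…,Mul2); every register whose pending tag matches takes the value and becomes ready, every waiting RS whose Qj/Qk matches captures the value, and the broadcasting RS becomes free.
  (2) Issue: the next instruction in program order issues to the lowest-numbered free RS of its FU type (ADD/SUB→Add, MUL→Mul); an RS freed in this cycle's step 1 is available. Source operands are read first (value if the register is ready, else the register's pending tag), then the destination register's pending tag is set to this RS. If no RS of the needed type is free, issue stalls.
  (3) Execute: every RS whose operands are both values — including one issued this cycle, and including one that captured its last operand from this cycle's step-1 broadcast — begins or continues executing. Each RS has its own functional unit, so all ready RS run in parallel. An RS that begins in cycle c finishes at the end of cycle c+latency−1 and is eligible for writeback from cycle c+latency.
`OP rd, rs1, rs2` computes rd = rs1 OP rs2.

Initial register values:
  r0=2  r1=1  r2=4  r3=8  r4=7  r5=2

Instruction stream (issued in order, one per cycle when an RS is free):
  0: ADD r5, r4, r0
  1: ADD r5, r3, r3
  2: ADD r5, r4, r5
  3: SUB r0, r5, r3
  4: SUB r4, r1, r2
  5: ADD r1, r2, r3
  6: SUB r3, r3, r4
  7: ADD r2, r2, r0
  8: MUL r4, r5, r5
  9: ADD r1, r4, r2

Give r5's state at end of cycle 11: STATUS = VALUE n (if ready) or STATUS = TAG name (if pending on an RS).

cycle 1: issue ADD r5<-Add1 // r0:2,r1:1,r2:4,r3:8,r4:7,r5:Add1
cycle 2: issue ADD r5<-Add2 // r0:2,r1:1,r2:4,r3:8,r4:7,r5:Add2
cycle 3: CDB Add1=9; issue ADD r5<-Add1 // r0:2,r1:1,r2:4,r3:8,r4:7,r5:Add1
cycle 4: CDB Add2=16; issue SUB r0<-Add2 // r0:Add2,r1:1,r2:4,r3:8,r4:7,r5:Add1
cycle 5: stall // r0:Add2,r1:1,r2:4,r3:8,r4:7,r5:Add1
cycle 6: CDB Add1=23; issue SUB r4<-Add1 // r0:Add2,r1:1,r2:4,r3:8,r4:Add1,r5:23
cycle 7: stall // r0:Add2,r1:1,r2:4,r3:8,r4:Add1,r5:23
cycle 8: CDB Add1=-3; issue ADD r1<-Add1 // r0:Add2,r1:Add1,r2:4,r3:8,r4:-3,r5:23
cycle 9: CDB Add2=15; issue SUB r3<-Add2 // r0:15,r1:Add1,r2:4,r3:Add2,r4:-3,r5:23
cycle 10: CDB Add1=12; issue ADD r2<-Add1 // r0:15,r1:12,r2:Add1,r3:Add2,r4:-3,r5:23
cycle 11: CDB Add2=11; issue MUL r4<-Mul1 // r0:15,r1:12,r2:Add1,r3:11,r4:Mul1,r5:23

STATUS = VALUE 23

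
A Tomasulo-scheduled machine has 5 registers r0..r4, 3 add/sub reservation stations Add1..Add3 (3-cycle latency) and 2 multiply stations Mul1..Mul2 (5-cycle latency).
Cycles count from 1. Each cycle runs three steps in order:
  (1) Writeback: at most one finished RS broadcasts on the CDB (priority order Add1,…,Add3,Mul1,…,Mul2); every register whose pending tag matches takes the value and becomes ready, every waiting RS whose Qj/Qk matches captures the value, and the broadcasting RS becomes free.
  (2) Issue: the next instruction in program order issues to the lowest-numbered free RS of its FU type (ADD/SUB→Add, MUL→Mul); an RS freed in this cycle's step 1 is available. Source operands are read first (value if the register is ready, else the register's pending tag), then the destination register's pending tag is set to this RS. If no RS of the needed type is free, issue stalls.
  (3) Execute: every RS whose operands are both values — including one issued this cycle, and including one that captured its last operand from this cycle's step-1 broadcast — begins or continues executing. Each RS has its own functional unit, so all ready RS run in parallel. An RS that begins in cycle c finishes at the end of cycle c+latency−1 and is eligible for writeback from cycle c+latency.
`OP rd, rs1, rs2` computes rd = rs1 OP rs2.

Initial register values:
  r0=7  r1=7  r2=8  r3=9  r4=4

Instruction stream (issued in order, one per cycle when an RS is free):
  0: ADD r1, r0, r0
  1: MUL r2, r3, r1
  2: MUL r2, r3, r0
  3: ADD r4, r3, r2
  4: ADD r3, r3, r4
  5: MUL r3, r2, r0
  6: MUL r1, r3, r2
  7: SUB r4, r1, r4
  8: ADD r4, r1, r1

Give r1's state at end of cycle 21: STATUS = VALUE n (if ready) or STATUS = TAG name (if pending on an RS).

c1: issue ADD r1<-Add1 | r0:7,r1:Add1,r2:8,r3:9,r4:4
c2: issue MUL r2<-Mul1 | r0:7,r1:Add1,r2:Mul1,r3:9,r4:4
c3: issue MUL r2<-Mul2 | r0:7,r1:Add1,r2:Mul2,r3:9,r4:4
c4: CDB Add1=14; issue ADD r4<-Add1 | r0:7,r1:14,r2:Mul2,r3:9,r4:Add1
c5: issue ADD r3<-Add2 | r0:7,r1:14,r2:Mul2,r3:Add2,r4:Add1
c6: stall | r0:7,r1:14,r2:Mul2,r3:Add2,r4:Add1
c7: stall | r0:7,r1:14,r2:Mul2,r3:Add2,r4:Add1
c8: CDB Mul2=63; issue MUL r3<-Mul2 | r0:7,r1:14,r2:63,r3:Mul2,r4:Add1
c9: CDB Mul1=126; issue MUL r1<-Mul1 | r0:7,r1:Mul1,r2:63,r3:Mul2,r4:Add1
c10: issue SUB r4<-Add3 | r0:7,r1:Mul1,r2:63,r3:Mul2,r4:Add3
c11: CDB Add1=72; issue ADD r4<-Add1 | r0:7,r1:Mul1,r2:63,r3:Mul2,r4:Add1
c12: - | r0:7,r1:Mul1,r2:63,r3:Mul2,r4:Add1
c13: CDB Mul2=441 | r0:7,r1:Mul1,r2:63,r3:441,r4:Add1
c14: CDB Add2=81 | r0:7,r1:Mul1,r2:63,r3:441,r4:Add1
c15: - | r0:7,r1:Mul1,r2:63,r3:441,r4:Add1
c16: - | r0:7,r1:Mul1,r2:63,r3:441,r4:Add1
c17: - | r0:7,r1:Mul1,r2:63,r3:441,r4:Add1
c18: CDB Mul1=27783 | r0:7,r1:27783,r2:63,r3:441,r4:Add1
c19: - | r0:7,r1:27783,r2:63,r3:441,r4:Add1
c20: - | r0:7,r1:27783,r2:63,r3:441,r4:Add1
c21: CDB Add1=55566 | r0:7,r1:27783,r2:63,r3:441,r4:55566

STATUS = VALUE 27783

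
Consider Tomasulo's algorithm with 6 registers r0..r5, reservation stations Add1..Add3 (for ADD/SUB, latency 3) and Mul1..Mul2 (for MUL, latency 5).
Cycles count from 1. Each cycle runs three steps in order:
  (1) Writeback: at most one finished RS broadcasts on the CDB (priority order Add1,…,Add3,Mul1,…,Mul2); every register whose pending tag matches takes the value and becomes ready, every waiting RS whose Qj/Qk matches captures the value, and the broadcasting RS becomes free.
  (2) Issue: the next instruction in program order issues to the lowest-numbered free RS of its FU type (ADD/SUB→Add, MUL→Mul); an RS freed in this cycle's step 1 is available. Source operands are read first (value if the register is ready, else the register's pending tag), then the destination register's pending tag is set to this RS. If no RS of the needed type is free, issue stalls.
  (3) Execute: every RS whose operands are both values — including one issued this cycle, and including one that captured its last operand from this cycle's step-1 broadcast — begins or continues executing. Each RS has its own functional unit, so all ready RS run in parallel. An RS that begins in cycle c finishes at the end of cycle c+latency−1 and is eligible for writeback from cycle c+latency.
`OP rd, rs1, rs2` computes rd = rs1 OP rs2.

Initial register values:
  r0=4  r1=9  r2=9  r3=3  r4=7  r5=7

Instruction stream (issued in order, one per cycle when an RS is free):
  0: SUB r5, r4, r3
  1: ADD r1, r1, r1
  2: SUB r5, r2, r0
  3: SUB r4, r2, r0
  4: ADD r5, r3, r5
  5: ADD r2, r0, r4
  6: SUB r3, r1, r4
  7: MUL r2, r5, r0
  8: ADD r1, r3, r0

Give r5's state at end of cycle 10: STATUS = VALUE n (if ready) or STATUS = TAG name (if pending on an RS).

STATUS = VALUE 8

  c1: issue SUB r5<-Add1  regs: r0:4,r1:9,r2:9,r3:3,r4:7,r5:Add1
  c2: issue ADD r1<-Add2  regs: r0:4,r1:Add2,r2:9,r3:3,r4:7,r5:Add1
  c3: issue SUB r5<-Add3  regs: r0:4,r1:Add2,r2:9,r3:3,r4:7,r5:Add3
  c4: CDB Add1=4; issue SUB r4<-Add1  regs: r0:4,r1:Add2,r2:9,r3:3,r4:Add1,r5:Add3
  c5: CDB Add2=18; issue ADD r5<-Add2  regs: r0:4,r1:18,r2:9,r3:3,r4:Add1,r5:Add2
  c6: CDB Add3=5; issue ADD r2<-Add3  regs: r0:4,r1:18,r2:Add3,r3:3,r4:Add1,r5:Add2
  c7: CDB Add1=5; issue SUB r3<-Add1  regs: r0:4,r1:18,r2:Add3,r3:Add1,r4:5,r5:Add2
  c8: issue MUL r2<-Mul1  regs: r0:4,r1:18,r2:Mul1,r3:Add1,r4:5,r5:Add2
  c9: CDB Add2=8; issue ADD r1<-Add2  regs: r0:4,r1:Add2,r2:Mul1,r3:Add1,r4:5,r5:8
  c10: CDB Add1=13  regs: r0:4,r1:Add2,r2:Mul1,r3:13,r4:5,r5:8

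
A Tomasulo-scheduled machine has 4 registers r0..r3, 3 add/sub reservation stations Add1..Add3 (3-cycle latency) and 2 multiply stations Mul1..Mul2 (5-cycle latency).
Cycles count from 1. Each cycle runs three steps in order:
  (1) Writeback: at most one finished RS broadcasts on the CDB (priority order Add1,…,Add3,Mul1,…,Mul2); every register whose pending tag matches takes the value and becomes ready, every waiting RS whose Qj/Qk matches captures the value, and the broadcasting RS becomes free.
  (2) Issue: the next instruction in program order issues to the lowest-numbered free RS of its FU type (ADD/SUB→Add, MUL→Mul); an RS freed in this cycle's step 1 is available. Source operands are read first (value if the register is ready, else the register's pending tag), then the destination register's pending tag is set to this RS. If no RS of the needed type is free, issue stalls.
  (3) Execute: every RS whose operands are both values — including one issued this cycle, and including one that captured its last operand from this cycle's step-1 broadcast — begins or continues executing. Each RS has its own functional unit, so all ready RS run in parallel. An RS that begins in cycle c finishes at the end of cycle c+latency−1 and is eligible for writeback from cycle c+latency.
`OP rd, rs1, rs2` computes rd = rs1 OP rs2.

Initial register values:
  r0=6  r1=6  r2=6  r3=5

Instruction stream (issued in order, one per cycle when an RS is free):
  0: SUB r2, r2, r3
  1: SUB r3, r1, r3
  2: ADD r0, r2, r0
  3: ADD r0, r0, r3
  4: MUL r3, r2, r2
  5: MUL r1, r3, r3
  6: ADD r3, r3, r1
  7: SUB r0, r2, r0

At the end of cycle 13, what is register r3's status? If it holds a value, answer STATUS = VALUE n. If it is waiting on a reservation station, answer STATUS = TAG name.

c1: issue SUB r2<-Add1 | r0:6,r1:6,r2:Add1,r3:5
c2: issue SUB r3<-Add2 | r0:6,r1:6,r2:Add1,r3:Add2
c3: issue ADD r0<-Add3 | r0:Add3,r1:6,r2:Add1,r3:Add2
c4: CDB Add1=1; issue ADD r0<-Add1 | r0:Add1,r1:6,r2:1,r3:Add2
c5: CDB Add2=1; issue MUL r3<-Mul1 | r0:Add1,r1:6,r2:1,r3:Mul1
c6: issue MUL r1<-Mul2 | r0:Add1,r1:Mul2,r2:1,r3:Mul1
c7: CDB Add3=7; issue ADD r3<-Add2 | r0:Add1,r1:Mul2,r2:1,r3:Add2
c8: issue SUB r0<-Add3 | r0:Add3,r1:Mul2,r2:1,r3:Add2
c9: - | r0:Add3,r1:Mul2,r2:1,r3:Add2
c10: CDB Add1=8 | r0:Add3,r1:Mul2,r2:1,r3:Add2
c11: CDB Mul1=1 | r0:Add3,r1:Mul2,r2:1,r3:Add2
c12: - | r0:Add3,r1:Mul2,r2:1,r3:Add2
c13: CDB Add3=-7 | r0:-7,r1:Mul2,r2:1,r3:Add2

STATUS = TAG Add2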